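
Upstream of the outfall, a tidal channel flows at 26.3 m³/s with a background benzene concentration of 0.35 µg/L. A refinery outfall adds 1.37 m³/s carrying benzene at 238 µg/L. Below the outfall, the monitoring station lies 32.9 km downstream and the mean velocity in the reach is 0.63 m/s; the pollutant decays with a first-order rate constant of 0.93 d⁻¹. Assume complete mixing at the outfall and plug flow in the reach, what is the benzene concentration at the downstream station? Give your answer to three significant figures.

After mixing, C = (26.30·0.3500 + 1.370·238.0) / 27.67 = 335.3/27.67 = 12.12 µg/L.
Travel time t = 32.9·1000 / 0.63 = 52220 s = 14.51 h.
First-order decay: C = 12.12·exp(−k·t) = 12.12·0.5700 = 6.906 µg/L.

6.91 µg/L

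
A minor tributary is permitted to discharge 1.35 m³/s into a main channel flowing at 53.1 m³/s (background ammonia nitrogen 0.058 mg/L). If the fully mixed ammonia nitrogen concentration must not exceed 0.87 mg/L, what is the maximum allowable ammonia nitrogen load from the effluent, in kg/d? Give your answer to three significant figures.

3830 kg/d

Mass balance at the limit: 53.10·0.05800 + 1.350·Cₑ = 54.45·0.87 → Cₑ = 32.81 mg/L.
Load = 1.350 m³/s × 32.81 g/m³ × 86 400 s/d = 3827 kg/d.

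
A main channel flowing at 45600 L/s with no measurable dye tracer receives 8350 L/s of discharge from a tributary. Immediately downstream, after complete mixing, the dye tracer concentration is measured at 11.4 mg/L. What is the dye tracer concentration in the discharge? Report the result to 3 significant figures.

73.7 mg/L

Mass balance: 45600·0 + 8350·Cₑ = 53950·11.40
→ Cₑ = (53950·11.40 − 45600·0) / 8350 = 73.66 mg/L.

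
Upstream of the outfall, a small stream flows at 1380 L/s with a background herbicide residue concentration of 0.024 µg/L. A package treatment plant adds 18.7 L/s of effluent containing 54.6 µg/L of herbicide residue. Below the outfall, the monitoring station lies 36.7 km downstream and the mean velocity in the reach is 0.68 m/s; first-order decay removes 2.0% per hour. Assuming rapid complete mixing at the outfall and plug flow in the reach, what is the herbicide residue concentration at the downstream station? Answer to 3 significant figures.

Flow-weighted average: C = (1380·0.02400 + 18.70·54.60) / 1399 = 1054/1399 = 0.7537 µg/L.
Travel time t = 36.7·1000 / 0.68 = 53970 s = 14.99 h.
2.0%/h lost → k = −ln(1 − 0.02) = 0.02020 h⁻¹.
Decay over the reach: 0.7537·exp(−kt) = 0.7537·0.7387 = 0.5567 µg/L.

0.557 µg/L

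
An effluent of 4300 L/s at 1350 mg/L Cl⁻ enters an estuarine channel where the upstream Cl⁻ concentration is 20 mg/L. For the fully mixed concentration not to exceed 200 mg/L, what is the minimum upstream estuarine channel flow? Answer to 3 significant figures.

Set C_mix = 200: (Q·20.00 + 4300·1350) / (Q + 4300) = 200
→ Q = 4300·(1350 − 200)/(200 − 20.00) = 27470 L/s.

27500 L/s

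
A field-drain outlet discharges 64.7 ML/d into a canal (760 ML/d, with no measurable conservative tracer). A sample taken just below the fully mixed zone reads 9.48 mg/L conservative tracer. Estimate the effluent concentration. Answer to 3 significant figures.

Mass balance: 760.0·0 + 64.70·Cₑ = 824.7·9.480
→ Cₑ = (824.7·9.480 − 760.0·0) / 64.70 = 120.8 mg/L.

121 mg/L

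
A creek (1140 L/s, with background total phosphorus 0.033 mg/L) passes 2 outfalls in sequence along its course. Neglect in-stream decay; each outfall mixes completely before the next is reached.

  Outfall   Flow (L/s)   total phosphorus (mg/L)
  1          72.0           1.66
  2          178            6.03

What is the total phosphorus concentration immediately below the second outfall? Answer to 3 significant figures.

0.885 mg/L

Outfall 1: combined Q = 1212 L/s; C = (1140·0.03300 + 72.00·1.660)/1212 = 0.1297 mg/L.
Outfall 2: combined Q = 1390 L/s; C = (1212·0.1297 + 178.0·6.030)/1390 = 0.8852 mg/L.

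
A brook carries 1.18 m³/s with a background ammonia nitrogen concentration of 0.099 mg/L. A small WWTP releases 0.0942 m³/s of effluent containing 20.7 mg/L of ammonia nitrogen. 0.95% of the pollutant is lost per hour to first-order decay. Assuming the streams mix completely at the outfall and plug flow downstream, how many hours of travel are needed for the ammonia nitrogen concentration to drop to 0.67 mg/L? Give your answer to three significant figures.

92.6 h

Flow-weighted average: C = (1.180·0.09900 + 0.09420·20.70) / 1.274 = 2.067/1.274 = 1.622 mg/L.
0.95%/h lost → k = −ln(1 − 0.0095) = 0.009545 h⁻¹.
1.622·exp(−k·t) = 0.67 → t = ln(1.622/0.67)/k = 333400 s = 92.62 h.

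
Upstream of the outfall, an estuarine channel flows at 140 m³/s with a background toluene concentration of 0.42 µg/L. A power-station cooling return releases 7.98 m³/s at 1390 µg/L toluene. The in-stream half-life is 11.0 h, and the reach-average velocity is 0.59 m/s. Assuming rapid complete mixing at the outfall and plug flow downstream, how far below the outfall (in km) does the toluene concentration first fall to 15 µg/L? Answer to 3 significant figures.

Flow-weighted average: C = (140.0·0.4200 + 7.980·1390) / 148.0 = 11150/148.0 = 75.35 µg/L.
Half-life 11.0 h → k = ln 2 / 11.0 = 0.06301 h⁻¹ = 1.512 d⁻¹.
Set 75.35·exp(−k·t) = 15 → t = ln(75.35/15)/k = 92220 s = 25.62 h.
Distance = v·t = 0.59·92220 = 54410 m = 54.41 km.

54.4 km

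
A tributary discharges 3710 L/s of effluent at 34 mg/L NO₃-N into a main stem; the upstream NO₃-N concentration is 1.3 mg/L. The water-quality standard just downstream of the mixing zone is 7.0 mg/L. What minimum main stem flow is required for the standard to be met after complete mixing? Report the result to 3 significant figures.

17600 L/s

Set C_mix = 7.0: (Q·1.300 + 3710·34.00) / (Q + 3710) = 7.0
→ Q = 3710·(34.00 − 7.0)/(7.0 − 1.300) = 17570 L/s.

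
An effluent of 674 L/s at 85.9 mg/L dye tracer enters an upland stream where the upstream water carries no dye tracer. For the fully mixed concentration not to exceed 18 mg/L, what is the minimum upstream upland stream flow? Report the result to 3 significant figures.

2540 L/s

Set C_mix = 18: (Q·0 + 674.0·85.90) / (Q + 674.0) = 18
→ Q = 674.0·(85.90 − 18)/(18 − 0) = 2542 L/s.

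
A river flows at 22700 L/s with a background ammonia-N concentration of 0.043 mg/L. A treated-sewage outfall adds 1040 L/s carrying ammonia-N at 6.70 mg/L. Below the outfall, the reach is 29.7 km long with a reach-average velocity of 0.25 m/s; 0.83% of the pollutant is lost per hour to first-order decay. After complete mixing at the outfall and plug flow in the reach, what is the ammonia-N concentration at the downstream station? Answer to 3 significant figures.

0.254 mg/L

After mixing, C = (22700·0.04300 + 1040·6.700) / 23740 = 7944/23740 = 0.3346 mg/L.
Travel time t = 29.7·1000 / 0.25 = 118800 s = 33.00 h.
0.83%/h lost → k = −ln(1 − 0.0083) = 0.008335 h⁻¹.
Applying C = C₀e^(−kt): 0.3346 × 0.7595 = 0.2542 mg/L.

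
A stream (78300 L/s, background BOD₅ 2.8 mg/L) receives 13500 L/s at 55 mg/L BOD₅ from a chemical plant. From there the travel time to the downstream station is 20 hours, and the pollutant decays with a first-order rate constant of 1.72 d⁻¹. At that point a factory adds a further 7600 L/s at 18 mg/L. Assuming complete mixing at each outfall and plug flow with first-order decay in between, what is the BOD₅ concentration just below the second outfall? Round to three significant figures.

3.68 mg/L

After mixing, C = (78300·2.800 + 13500·55.00) / 91800 = 961700/91800 = 10.48 mg/L; combined flow 91800 L/s.
Applying C = C₀e^(−kt): 10.48 × 0.2385 = 2.499 mg/L.
Second outfall: C = (91800·2.499 + 7600·18.00)/99400 = 3.684 mg/L.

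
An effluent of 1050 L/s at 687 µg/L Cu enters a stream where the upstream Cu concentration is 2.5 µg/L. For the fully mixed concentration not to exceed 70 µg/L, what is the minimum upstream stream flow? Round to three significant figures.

Set C_mix = 70: (Q·2.500 + 1050·687.0) / (Q + 1050) = 70
→ Q = 1050·(687.0 − 70)/(70 − 2.500) = 9598 L/s.

9600 L/s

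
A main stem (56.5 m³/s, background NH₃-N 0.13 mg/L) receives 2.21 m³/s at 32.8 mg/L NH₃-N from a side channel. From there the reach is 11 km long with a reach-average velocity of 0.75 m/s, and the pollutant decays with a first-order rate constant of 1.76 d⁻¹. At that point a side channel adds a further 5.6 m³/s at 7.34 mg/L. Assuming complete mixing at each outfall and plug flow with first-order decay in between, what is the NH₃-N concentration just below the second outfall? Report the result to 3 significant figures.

Mixed concentration C = ΣQC/ΣQ = (56.50·0.1300 + 2.210·32.80) / 58.71 = 79.83/58.71 = 1.360 mg/L; combined flow 58.71 m³/s.
Travel time t = 11·1000 / 0.75 = 14670 s = 4.074 h.
After decay, C = 1.360 × e^(−kt) = 1.360 × 0.7417 = 1.009 mg/L.
Second outfall: C = (58.71·1.009 + 5.600·7.340)/64.31 = 1.560 mg/L.

1.56 mg/L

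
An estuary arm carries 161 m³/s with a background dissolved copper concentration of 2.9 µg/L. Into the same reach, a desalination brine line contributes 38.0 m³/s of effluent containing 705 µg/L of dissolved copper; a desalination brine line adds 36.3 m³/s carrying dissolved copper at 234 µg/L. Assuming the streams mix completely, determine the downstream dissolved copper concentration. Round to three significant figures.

152 µg/L

After mixing, C = (161.0·2.900 + 38.00·705.0 + 36.30·234.0) / 235.3 = 35750/235.3 = 151.9 µg/L.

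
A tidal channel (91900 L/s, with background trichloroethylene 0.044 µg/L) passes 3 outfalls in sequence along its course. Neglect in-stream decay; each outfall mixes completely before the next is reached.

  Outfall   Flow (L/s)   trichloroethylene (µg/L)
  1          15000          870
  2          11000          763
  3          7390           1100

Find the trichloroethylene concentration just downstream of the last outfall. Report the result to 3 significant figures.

236 µg/L

Outfall 1: combined Q = 106900 L/s; C = (91900·0.04400 + 15000·870.0)/106900 = 122.1 µg/L.
Outfall 2: combined Q = 117900 L/s; C = (106900·122.1 + 11000·763.0)/117900 = 181.9 µg/L.
Outfall 3: combined Q = 125300 L/s; C = (117900·181.9 + 7390·1100)/125300 = 236.1 µg/L.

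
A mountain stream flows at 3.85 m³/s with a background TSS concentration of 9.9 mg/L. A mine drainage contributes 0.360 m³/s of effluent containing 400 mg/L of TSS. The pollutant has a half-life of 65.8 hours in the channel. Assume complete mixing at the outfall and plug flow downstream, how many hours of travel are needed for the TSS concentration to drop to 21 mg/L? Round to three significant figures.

Conservation of mass: C = (3.850·9.900 + 0.3600·400.0) / 4.210 = 182.1/4.210 = 43.26 mg/L.
Half-life 65.8 h → k = ln 2 / 65.8 = 0.01053 h⁻¹ = 0.2528 d⁻¹.
43.26·exp(−k·t) = 21 → t = ln(43.26/21)/k = 247000 s = 68.60 h.

68.6 h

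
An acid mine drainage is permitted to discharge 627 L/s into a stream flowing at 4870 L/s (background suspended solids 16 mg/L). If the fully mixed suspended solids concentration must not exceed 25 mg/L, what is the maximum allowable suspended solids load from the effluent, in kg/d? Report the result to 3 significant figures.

5140 kg/d

Mass balance at the limit: 4870·16.00 + 627.0·Cₑ = 5497·25 → Cₑ = 94.90 mg/L.
627.0 L/s = 0.6270 m³/s. Load = 0.6270 m³/s × 94.90 g/m³ × 86 400 s/d = 5141 kg/d.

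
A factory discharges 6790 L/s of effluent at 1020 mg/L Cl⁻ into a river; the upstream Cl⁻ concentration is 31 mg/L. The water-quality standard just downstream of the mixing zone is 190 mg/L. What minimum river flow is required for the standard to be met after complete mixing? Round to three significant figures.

35400 L/s

Set C_mix = 190: (Q·31.00 + 6790·1020) / (Q + 6790) = 190
→ Q = 6790·(1020 − 190)/(190 − 31.00) = 35440 L/s.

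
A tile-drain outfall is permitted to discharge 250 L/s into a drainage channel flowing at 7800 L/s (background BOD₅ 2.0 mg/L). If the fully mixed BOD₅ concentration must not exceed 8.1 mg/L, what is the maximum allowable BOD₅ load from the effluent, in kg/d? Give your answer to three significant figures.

Mass balance at the limit: 7800·2.000 + 250.0·Cₑ = 8050·8.1 → Cₑ = 198.4 mg/L.
250.0 L/s = 0.2500 m³/s. Load = 0.2500 m³/s × 198.4 g/m³ × 86 400 s/d = 4286 kg/d.

4290 kg/d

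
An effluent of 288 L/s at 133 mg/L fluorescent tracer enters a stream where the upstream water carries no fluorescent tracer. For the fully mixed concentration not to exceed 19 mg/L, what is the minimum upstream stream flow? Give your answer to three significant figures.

1730 L/s

Set C_mix = 19: (Q·0 + 288.0·133.0) / (Q + 288.0) = 19
→ Q = 288.0·(133.0 − 19)/(19 − 0) = 1728 L/s.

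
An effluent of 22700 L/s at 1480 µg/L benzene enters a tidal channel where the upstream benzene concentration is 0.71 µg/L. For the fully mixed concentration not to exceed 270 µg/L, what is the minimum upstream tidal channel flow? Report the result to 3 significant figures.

Set C_mix = 270: (Q·0.7100 + 22700·1480) / (Q + 22700) = 270
→ Q = 22700·(1480 − 270)/(270 − 0.7100) = 102000 L/s.

102000 L/s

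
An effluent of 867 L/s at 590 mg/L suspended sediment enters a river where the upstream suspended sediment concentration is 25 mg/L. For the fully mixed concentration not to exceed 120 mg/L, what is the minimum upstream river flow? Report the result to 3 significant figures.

4290 L/s

Set C_mix = 120: (Q·25.00 + 867.0·590.0) / (Q + 867.0) = 120
→ Q = 867.0·(590.0 − 120)/(120 − 25.00) = 4289 L/s.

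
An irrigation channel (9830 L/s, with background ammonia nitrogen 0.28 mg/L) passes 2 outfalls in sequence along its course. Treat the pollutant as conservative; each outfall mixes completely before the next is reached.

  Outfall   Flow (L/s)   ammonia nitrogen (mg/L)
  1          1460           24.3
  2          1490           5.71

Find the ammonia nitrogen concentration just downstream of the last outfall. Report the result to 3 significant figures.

Outfall 1: combined Q = 11290 L/s; C = (9830·0.2800 + 1460·24.30)/11290 = 3.386 mg/L.
Outfall 2: combined Q = 12780 L/s; C = (11290·3.386 + 1490·5.710)/12780 = 3.657 mg/L.

3.66 mg/L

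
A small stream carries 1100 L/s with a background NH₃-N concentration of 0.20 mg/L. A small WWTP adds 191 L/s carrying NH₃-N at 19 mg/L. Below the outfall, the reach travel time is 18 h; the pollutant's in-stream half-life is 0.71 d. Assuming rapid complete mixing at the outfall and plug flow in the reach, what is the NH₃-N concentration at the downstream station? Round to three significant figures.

Conservation of mass: C = (1100·0.2000 + 191.0·19.00) / 1291 = 3849/1291 = 2.981 mg/L.
Half-life 0.71 d → k = ln 2 / 0.71 = 0.9763 d⁻¹.
First-order decay: C = 2.981·exp(−k·t) = 2.981·0.4809 = 1.434 mg/L.

1.43 mg/L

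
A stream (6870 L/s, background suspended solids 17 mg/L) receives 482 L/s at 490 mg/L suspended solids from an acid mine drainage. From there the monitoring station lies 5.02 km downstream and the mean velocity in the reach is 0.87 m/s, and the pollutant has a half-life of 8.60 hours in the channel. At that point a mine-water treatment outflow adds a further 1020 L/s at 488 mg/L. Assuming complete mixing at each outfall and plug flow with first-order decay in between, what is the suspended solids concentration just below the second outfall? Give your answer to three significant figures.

Conservation of mass: C = (6870·17.00 + 482.0·490.0) / 7352 = 353000/7352 = 48.01 mg/L; combined flow 7352 L/s.
Travel time t = 5.02·1000 / 0.87 = 5770 s = 1.603 h.
Half-life 8.60 h → k = ln 2 / 8.60 = 0.08060 h⁻¹ = 1.934 d⁻¹.
After decay, C = 48.01 × e^(−kt) = 48.01 × 0.8788 = 42.19 mg/L.
At the second outfall, C = (7352·42.19 + 1020·488.0) / (7352 + 1020) = 96.51 mg/L.

96.5 mg/L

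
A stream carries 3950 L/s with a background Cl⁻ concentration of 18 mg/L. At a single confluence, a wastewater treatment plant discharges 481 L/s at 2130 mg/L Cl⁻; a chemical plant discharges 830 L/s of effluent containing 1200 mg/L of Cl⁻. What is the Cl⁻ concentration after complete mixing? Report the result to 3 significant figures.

398 mg/L

Mass balance: C = (3950·18.00 + 481.0·2130 + 830.0·1200) / 5261 = 2092000/5261 = 397.6 mg/L.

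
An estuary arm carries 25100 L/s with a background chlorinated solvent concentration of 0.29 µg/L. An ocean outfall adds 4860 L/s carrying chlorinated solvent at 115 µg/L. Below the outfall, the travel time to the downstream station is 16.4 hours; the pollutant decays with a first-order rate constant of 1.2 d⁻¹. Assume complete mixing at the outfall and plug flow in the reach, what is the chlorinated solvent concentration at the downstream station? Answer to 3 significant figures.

8.32 µg/L

After mixing, C = (25100·0.2900 + 4860·115.0) / 29960 = 566200/29960 = 18.90 µg/L.
After decay, C = 18.90 × e^(−kt) = 18.90 × 0.4404 = 8.323 µg/L.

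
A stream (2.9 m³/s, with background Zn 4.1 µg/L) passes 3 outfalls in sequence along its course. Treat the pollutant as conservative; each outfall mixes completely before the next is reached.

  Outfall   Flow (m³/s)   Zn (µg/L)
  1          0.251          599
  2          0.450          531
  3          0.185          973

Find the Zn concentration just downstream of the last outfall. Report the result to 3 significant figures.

Outfall 1: combined Q = 3.151 m³/s; C = (2.900·4.100 + 0.2510·599.0)/3.151 = 51.49 µg/L.
Outfall 2: combined Q = 3.601 m³/s; C = (3.151·51.49 + 0.4500·531.0)/3.601 = 111.4 µg/L.
Outfall 3: combined Q = 3.786 m³/s; C = (3.601·111.4 + 0.1850·973.0)/3.786 = 153.5 µg/L.

154 µg/L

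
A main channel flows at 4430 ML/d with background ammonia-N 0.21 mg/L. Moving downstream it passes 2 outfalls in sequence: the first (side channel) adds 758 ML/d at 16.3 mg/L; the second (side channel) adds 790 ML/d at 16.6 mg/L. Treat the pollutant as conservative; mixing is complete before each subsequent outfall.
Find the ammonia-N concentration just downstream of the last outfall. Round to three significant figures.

Below outfall 1: Q → 5188 ML/d, C = (4430·0.2100 + 758.0·16.30)/5188 = 2.561 mg/L.
Below outfall 2: Q → 5978 ML/d, C = (5188·2.561 + 790.0·16.60)/5978 = 4.416 mg/L.

4.42 mg/L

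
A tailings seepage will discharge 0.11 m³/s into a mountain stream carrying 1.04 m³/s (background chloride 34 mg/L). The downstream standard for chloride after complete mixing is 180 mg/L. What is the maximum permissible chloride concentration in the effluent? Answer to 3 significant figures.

At the limit, (Qr·Cr + Qe·Cₑ)/(Qr + Qe) = 180:
Cₑ = (1.150·180 − 1.040·34.00) / 0.1100 = 1560 mg/L.

1560 mg/L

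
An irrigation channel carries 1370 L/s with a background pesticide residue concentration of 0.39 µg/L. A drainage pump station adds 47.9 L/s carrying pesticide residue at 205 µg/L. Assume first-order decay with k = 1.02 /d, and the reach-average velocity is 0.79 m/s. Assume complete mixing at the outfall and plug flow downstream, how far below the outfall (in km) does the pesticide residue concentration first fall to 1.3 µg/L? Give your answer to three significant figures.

115 km

After mixing, C = (1370·0.3900 + 47.90·205.0) / 1418 = 10350/1418 = 7.302 µg/L.
Set 7.302·exp(−k·t) = 1.3 → t = ln(7.302/1.3)/k = 146200 s = 40.61 h.
Distance = v·t = 0.79·146200 = 115500 m = 115.5 km.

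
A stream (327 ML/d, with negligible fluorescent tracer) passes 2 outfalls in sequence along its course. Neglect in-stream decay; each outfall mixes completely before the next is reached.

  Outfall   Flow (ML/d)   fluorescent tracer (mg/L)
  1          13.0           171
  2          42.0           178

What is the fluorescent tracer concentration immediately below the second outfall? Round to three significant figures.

After outfall 1: Q = 327.0 + 13.00 = 340.0 ML/d; C = (327.0·0 + 13.00·171.0)/340.0 = 6.538 mg/L.
After outfall 2: Q = 340.0 + 42.00 = 382.0 ML/d; C = (340.0·6.538 + 42.00·178.0)/382.0 = 25.39 mg/L.

25.4 mg/L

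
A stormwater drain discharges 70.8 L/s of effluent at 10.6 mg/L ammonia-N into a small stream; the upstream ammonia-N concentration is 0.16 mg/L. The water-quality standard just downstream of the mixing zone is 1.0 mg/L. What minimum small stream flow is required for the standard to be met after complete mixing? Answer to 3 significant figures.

Set C_mix = 1.0: (Q·0.1600 + 70.80·10.60) / (Q + 70.80) = 1.0
→ Q = 70.80·(10.60 − 1.0)/(1.0 − 0.1600) = 809.1 L/s.

809 L/s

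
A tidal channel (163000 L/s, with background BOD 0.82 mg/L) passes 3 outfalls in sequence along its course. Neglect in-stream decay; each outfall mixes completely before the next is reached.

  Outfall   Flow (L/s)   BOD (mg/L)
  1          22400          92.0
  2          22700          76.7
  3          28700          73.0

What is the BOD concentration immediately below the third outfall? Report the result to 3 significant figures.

25.5 mg/L

After outfall 1: Q = 163000 + 22400 = 185400 L/s; C = (163000·0.8200 + 22400·92.00)/185400 = 11.84 mg/L.
After outfall 2: Q = 185400 + 22700 = 208100 L/s; C = (185400·11.84 + 22700·76.70)/208100 = 18.91 mg/L.
After outfall 3: Q = 208100 + 28700 = 236800 L/s; C = (208100·18.91 + 28700·73.00)/236800 = 25.47 mg/L.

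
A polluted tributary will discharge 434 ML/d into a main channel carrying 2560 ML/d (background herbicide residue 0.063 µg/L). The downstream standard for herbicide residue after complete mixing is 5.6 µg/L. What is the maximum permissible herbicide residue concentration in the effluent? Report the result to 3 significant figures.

At the limit, (Qr·Cr + Qe·Cₑ)/(Qr + Qe) = 5.6:
Cₑ = (2994·5.6 − 2560·0.06300) / 434.0 = 38.26 µg/L.

38.3 µg/L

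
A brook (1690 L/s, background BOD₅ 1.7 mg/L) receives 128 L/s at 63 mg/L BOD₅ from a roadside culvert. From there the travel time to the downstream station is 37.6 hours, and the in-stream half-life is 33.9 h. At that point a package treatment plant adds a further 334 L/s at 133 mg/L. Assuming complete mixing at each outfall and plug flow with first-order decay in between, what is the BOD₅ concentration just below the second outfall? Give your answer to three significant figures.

Mass balance: C = (1690·1.700 + 128.0·63.00) / 1818 = 10940/1818 = 6.016 mg/L; combined flow 1818 L/s.
Half-life 33.9 h → k = ln 2 / 33.9 = 0.02045 h⁻¹ = 0.4907 d⁻¹.
First-order decay: C = 6.016·exp(−k·t) = 6.016·0.4636 = 2.789 mg/L.
At the second outfall, C = (1818·2.789 + 334.0·133.0) / (1818 + 334.0) = 23.00 mg/L.

23.0 mg/L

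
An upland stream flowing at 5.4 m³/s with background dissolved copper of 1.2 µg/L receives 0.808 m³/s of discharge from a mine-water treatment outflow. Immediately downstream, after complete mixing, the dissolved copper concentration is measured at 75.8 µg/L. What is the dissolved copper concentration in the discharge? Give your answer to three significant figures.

574 µg/L

Mass balance: 5.400·1.200 + 0.8080·Cₑ = 6.208·75.80
→ Cₑ = (6.208·75.80 − 5.400·1.200) / 0.8080 = 574.4 µg/L.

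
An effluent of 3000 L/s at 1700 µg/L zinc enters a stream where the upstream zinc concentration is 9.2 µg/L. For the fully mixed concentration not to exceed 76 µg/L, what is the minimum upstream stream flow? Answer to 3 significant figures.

72900 L/s

Set C_mix = 76: (Q·9.200 + 3000·1700) / (Q + 3000) = 76
→ Q = 3000·(1700 − 76)/(76 − 9.200) = 72930 L/s.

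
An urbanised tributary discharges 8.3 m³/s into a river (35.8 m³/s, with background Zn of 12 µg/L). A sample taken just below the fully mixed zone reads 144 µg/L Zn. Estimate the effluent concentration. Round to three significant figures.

Mass balance: 35.80·12.00 + 8.300·Cₑ = 44.10·144.0
→ Cₑ = (44.10·144.0 − 35.80·12.00) / 8.300 = 713.3 µg/L.

713 µg/L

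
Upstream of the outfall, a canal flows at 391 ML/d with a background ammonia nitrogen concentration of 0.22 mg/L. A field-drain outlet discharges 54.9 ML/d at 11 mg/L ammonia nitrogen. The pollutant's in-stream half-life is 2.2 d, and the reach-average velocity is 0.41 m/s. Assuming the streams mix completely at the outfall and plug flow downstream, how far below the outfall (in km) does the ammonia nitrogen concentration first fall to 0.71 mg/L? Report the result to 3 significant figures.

87.6 km

Mixed concentration C = ΣQC/ΣQ = (391.0·0.2200 + 54.90·11.00) / 445.9 = 689.9/445.9 = 1.547 mg/L.
Half-life 2.2 d → k = ln 2 / 2.2 = 0.3151 d⁻¹.
Set 1.547·exp(−k·t) = 0.71 → t = ln(1.547/0.71)/k = 213600 s = 59.34 h.
Distance = v·t = 0.41·213600 = 87580 m = 87.58 km.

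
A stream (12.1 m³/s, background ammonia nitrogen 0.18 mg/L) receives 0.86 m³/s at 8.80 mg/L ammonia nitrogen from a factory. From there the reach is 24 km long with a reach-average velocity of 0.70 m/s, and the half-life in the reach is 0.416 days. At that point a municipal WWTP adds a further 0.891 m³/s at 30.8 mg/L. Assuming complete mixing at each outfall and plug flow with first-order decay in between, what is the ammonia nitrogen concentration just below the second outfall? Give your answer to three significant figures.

2.34 mg/L

Mixed concentration C = ΣQC/ΣQ = (12.10·0.1800 + 0.8600·8.800) / 12.96 = 9.746/12.96 = 0.7520 mg/L; combined flow 12.96 m³/s.
Travel time t = 24·1000 / 0.70 = 34290 s = 9.524 h.
Half-life 0.416 d → k = ln 2 / 0.416 = 1.666 d⁻¹.
Applying C = C₀e^(−kt): 0.7520 × 0.5162 = 0.3882 mg/L.
Second outfall: C = (12.96·0.3882 + 0.8910·30.80)/13.85 = 2.345 mg/L.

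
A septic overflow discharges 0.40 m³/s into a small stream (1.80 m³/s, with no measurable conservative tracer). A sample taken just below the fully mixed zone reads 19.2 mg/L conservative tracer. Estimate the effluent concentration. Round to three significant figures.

Mass balance: 1.800·0 + 0.4000·Cₑ = 2.200·19.20
→ Cₑ = (2.200·19.20 − 1.800·0) / 0.4000 = 105.6 mg/L.

106 mg/L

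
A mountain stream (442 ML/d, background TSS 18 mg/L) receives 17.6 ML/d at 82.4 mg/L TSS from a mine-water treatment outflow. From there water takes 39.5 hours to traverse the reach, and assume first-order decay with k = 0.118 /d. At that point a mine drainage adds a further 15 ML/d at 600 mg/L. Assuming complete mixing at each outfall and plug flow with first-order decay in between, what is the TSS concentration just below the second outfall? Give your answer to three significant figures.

35.3 mg/L

Mass balance: C = (442.0·18.00 + 17.60·82.40) / 459.6 = 9406/459.6 = 20.47 mg/L; combined flow 459.6 ML/d.
Decay over the reach: 20.47·exp(−kt) = 20.47·0.8235 = 16.85 mg/L.
Second outfall: C = (459.6·16.85 + 15.00·600.0)/474.6 = 35.28 mg/L.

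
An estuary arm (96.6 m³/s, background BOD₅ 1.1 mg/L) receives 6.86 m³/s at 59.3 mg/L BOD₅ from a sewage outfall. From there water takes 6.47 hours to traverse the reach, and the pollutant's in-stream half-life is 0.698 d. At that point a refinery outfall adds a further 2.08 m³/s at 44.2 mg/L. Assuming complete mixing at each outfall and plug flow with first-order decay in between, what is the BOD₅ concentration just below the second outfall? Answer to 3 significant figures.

Conservation of mass: C = (96.60·1.100 + 6.860·59.30) / 103.5 = 513.1/103.5 = 4.959 mg/L; combined flow 103.5 m³/s.
Half-life 0.698 d → k = ln 2 / 0.698 = 0.9930 d⁻¹.
Decay over the reach: 4.959·exp(−kt) = 4.959·0.7651 = 3.794 mg/L.
At the second outfall, C = (103.5·3.794 + 2.080·44.20) / (103.5 + 2.080) = 4.591 mg/L.

4.59 mg/L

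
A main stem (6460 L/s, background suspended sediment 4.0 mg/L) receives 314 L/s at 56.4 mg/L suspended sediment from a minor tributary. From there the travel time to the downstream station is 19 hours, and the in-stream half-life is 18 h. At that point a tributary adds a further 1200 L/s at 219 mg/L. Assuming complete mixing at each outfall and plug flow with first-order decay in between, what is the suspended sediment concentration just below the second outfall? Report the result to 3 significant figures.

Mixed concentration C = ΣQC/ΣQ = (6460·4.000 + 314.0·56.40) / 6774 = 43550/6774 = 6.429 mg/L; combined flow 6774 L/s.
Half-life 18 h → k = ln 2 / 18 = 0.03851 h⁻¹ = 0.9242 d⁻¹.
Applying C = C₀e^(−kt): 6.429 × 0.4811 = 3.093 mg/L.
Second outfall: C = (6774·3.093 + 1200·219.0)/7974 = 35.58 mg/L.

35.6 mg/L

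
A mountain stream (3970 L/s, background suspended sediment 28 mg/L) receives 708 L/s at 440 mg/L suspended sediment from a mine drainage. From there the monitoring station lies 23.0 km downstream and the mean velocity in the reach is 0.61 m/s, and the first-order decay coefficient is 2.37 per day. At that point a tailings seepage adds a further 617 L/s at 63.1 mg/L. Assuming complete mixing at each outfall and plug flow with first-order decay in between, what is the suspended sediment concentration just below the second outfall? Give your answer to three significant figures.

After mixing, C = (3970·28.00 + 708.0·440.0) / 4678 = 422700/4678 = 90.35 mg/L; combined flow 4678 L/s.
Travel time t = 23.0·1000 / 0.61 = 37700 s = 10.47 h.
First-order decay: C = 90.35·exp(−k·t) = 90.35·0.3555 = 32.12 mg/L.
At the second outfall, C = (4678·32.12 + 617.0·63.10) / (4678 + 617.0) = 35.73 mg/L.

35.7 mg/L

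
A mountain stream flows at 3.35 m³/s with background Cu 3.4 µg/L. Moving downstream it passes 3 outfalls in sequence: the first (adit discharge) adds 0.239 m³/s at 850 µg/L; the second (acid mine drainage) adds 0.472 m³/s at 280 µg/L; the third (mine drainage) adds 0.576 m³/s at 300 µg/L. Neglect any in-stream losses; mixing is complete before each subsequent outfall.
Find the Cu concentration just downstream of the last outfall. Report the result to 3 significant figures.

Below outfall 1: Q → 3.589 m³/s, C = (3.350·3.400 + 0.2390·850.0)/3.589 = 59.78 µg/L.
Below outfall 2: Q → 4.061 m³/s, C = (3.589·59.78 + 0.4720·280.0)/4.061 = 85.37 µg/L.
Below outfall 3: Q → 4.637 m³/s, C = (4.061·85.37 + 0.5760·300.0)/4.637 = 112.0 µg/L.

112 µg/L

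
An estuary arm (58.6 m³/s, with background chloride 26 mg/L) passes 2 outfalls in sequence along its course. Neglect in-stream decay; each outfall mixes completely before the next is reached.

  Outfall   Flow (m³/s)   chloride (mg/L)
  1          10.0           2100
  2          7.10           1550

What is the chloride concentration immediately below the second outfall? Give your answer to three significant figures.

443 mg/L

Outfall 1: combined Q = 68.60 m³/s; C = (58.60·26.00 + 10.00·2100)/68.60 = 328.3 mg/L.
Outfall 2: combined Q = 75.70 m³/s; C = (68.60·328.3 + 7.100·1550)/75.70 = 442.9 mg/L.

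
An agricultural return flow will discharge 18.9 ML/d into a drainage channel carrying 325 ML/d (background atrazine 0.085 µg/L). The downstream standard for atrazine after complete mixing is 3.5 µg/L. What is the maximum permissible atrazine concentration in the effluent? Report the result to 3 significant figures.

62.2 µg/L

At the limit, (Qr·Cr + Qe·Cₑ)/(Qr + Qe) = 3.5:
Cₑ = (343.9·3.5 − 325.0·0.08500) / 18.90 = 62.22 µg/L.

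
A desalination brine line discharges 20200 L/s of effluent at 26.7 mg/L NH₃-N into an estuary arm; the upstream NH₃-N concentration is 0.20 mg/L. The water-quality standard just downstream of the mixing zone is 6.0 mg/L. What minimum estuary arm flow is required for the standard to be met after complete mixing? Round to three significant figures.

72100 L/s

Set C_mix = 6.0: (Q·0.2000 + 20200·26.70) / (Q + 20200) = 6.0
→ Q = 20200·(26.70 − 6.0)/(6.0 − 0.2000) = 72090 L/s.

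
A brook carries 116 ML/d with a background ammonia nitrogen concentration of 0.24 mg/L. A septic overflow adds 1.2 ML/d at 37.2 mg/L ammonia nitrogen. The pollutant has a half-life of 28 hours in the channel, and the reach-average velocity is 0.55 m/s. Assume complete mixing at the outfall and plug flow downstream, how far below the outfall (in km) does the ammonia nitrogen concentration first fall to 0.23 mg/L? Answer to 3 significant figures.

79.1 km

After mixing, C = (116.0·0.2400 + 1.200·37.20) / 117.2 = 72.48/117.2 = 0.6184 mg/L.
Half-life 28 h → k = ln 2 / 28 = 0.02476 h⁻¹ = 0.5941 d⁻¹.
Set 0.6184·exp(−k·t) = 0.23 → t = ln(0.6184/0.23)/k = 143800 s = 39.96 h.
Distance = v·t = 0.55·143800 = 79110 m = 79.11 km.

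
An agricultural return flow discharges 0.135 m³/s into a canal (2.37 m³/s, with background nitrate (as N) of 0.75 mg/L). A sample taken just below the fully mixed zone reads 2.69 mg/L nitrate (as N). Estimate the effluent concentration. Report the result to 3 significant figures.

36.7 mg/L

Mass balance: 2.370·0.7500 + 0.1350·Cₑ = 2.505·2.690
→ Cₑ = (2.505·2.690 − 2.370·0.7500) / 0.1350 = 36.75 mg/L.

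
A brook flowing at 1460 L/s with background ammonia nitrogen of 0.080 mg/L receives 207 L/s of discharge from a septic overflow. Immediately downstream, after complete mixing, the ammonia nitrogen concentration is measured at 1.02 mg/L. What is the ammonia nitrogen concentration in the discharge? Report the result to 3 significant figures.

Mass balance: 1460·0.08000 + 207.0·Cₑ = 1667·1.020
→ Cₑ = (1667·1.020 − 1460·0.08000) / 207.0 = 7.650 mg/L.

7.65 mg/L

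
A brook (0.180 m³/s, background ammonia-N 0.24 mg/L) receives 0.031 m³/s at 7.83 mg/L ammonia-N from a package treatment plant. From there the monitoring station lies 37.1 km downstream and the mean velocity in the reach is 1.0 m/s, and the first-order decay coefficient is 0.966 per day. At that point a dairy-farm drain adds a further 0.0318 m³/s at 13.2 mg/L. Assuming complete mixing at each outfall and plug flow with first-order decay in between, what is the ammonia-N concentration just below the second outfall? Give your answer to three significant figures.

2.51 mg/L

Mixed concentration C = ΣQC/ΣQ = (0.1800·0.2400 + 0.03100·7.830) / 0.2110 = 0.2859/0.2110 = 1.355 mg/L; combined flow 0.2110 m³/s.
Travel time t = 37.1·1000 / 1.0 = 37100 s = 10.31 h.
Decay over the reach: 1.355·exp(−kt) = 1.355·0.6605 = 0.8950 mg/L.
Second outfall: C = (0.2110·0.8950 + 0.03180·13.20)/0.2428 = 2.507 mg/L.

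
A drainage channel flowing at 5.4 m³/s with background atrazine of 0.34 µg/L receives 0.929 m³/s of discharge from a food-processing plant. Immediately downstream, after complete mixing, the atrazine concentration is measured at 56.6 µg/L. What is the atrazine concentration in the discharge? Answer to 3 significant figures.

384 µg/L

Mass balance: 5.400·0.3400 + 0.9290·Cₑ = 6.329·56.60
→ Cₑ = (6.329·56.60 − 5.400·0.3400) / 0.9290 = 383.6 µg/L.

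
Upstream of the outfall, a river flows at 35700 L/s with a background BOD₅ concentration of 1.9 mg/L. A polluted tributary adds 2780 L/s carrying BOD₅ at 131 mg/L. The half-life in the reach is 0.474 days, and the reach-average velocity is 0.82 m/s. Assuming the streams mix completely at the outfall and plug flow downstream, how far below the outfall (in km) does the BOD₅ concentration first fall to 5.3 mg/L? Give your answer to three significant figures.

36.4 km

Flow-weighted average: C = (35700·1.900 + 2780·131.0) / 38480 = 432000/38480 = 11.23 mg/L.
Half-life 0.474 d → k = ln 2 / 0.474 = 1.462 d⁻¹.
Set 11.23·exp(−k·t) = 5.3 → t = ln(11.23/5.3)/k = 44350 s = 12.32 h.
Distance = v·t = 0.82·44350 = 36370 m = 36.37 km.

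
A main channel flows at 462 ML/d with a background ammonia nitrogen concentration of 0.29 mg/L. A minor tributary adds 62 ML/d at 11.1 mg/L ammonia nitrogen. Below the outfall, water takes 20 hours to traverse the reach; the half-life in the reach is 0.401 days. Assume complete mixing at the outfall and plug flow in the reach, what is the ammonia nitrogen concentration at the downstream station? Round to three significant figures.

Conservation of mass: C = (462.0·0.2900 + 62.00·11.10) / 524.0 = 822.2/524.0 = 1.569 mg/L.
Half-life 0.401 d → k = ln 2 / 0.401 = 1.729 d⁻¹.
First-order decay: C = 1.569·exp(−k·t) = 1.569·0.2368 = 0.3716 mg/L.

0.372 mg/L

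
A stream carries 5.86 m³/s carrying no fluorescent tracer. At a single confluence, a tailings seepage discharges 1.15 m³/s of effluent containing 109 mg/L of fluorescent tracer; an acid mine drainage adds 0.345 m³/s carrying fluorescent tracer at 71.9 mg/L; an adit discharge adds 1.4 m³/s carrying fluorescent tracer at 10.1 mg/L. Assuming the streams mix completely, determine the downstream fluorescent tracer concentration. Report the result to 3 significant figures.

18.8 mg/L

Flow-weighted average: C = (5.860·0 + 1.150·109.0 + 0.3450·71.90 + 1.400·10.10) / 8.755 = 164.3/8.755 = 18.77 mg/L.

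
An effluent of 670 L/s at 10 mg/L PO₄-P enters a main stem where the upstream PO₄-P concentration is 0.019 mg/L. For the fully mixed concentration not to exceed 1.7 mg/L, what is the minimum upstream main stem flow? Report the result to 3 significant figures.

Set C_mix = 1.7: (Q·0.01900 + 670.0·10.00) / (Q + 670.0) = 1.7
→ Q = 670.0·(10.00 − 1.7)/(1.7 − 0.01900) = 3308 L/s.

3310 L/s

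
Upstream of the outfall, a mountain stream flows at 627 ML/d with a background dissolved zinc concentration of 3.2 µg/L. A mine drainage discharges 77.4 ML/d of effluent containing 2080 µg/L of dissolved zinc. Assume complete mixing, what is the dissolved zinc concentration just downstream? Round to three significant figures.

Conservation of mass: C = (627.0·3.200 + 77.40·2080) / 704.4 = 163000/704.4 = 231.4 µg/L.

231 µg/L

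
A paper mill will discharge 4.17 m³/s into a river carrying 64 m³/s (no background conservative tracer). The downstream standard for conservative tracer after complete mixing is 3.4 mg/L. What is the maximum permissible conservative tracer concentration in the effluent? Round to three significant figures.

At the limit, (Qr·Cr + Qe·Cₑ)/(Qr + Qe) = 3.4:
Cₑ = (68.17·3.4 − 64.00·0) / 4.170 = 55.58 mg/L.

55.6 mg/L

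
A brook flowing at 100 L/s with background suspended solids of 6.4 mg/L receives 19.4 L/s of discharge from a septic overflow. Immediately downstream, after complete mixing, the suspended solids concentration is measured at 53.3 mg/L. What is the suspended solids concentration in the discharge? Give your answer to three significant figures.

295 mg/L

Mass balance: 100.0·6.400 + 19.40·Cₑ = 119.4·53.30
→ Cₑ = (119.4·53.30 − 100.0·6.400) / 19.40 = 295.1 mg/L.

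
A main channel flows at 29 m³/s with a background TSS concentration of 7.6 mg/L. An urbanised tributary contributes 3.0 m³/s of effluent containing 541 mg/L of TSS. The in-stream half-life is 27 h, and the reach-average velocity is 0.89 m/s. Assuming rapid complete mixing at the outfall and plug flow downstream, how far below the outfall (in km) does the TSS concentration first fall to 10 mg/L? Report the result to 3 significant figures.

219 km

Mass balance: C = (29.00·7.600 + 3.000·541.0) / 32.00 = 1843/32.00 = 57.61 mg/L.
Half-life 27 h → k = ln 2 / 27 = 0.02567 h⁻¹ = 0.6161 d⁻¹.
Set 57.61·exp(−k·t) = 10 → t = ln(57.61/10)/k = 245500 s = 68.21 h.
Distance = v·t = 0.89·245500 = 218500 m = 218.5 km.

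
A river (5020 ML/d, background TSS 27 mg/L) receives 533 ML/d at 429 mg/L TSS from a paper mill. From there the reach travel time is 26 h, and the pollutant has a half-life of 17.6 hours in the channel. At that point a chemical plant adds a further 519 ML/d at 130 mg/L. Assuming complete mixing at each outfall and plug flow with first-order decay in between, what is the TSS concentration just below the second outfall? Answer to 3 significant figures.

Mass balance: C = (5020·27.00 + 533.0·429.0) / 5553 = 364200/5553 = 65.59 mg/L; combined flow 5553 ML/d.
Half-life 17.6 h → k = ln 2 / 17.6 = 0.03938 h⁻¹ = 0.9452 d⁻¹.
After decay, C = 65.59 × e^(−kt) = 65.59 × 0.3592 = 23.56 mg/L.
At the second outfall, C = (5553·23.56 + 519.0·130.0) / (5553 + 519.0) = 32.65 mg/L.

32.7 mg/L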